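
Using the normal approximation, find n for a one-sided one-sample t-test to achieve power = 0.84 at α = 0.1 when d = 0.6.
n = 15

Sample size formula (one-sample t-test, normal approximation):
n = ((z_α + z_β) / d)²

z_α = 1.282 (for α = 0.1, one-sided)
z_β = 0.994 (for power = 0.84)
d = 0.6

n = ((1.282 + 0.994) / 0.6)²
n = (3.793)²
n ≈ 14.39
Round up to the next whole number: n = 15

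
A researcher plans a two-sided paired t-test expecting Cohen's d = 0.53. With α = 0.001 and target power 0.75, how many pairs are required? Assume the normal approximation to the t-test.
n = 56 pairs

Sample size formula (paired t-test, normal approximation):
n = ((z_{α/2} + z_β) / d)²

z_{α/2} = 3.291 (for α = 0.001, two-sided)
z_β = 0.674 (for power = 0.75)
d = 0.53

n = ((3.291 + 0.674) / 0.53)²
n = (7.481)²
n ≈ 55.97
Round up to the next whole number: n = 56 pairs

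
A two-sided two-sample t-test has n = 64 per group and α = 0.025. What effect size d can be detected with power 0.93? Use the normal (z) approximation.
d ≈ 0.66

Minimum detectable effect (two-sample t-test, normal approximation):
d = (z_{α/2} + z_β) / √(n/2)
d = (2.241 + 1.476) / √(64/2)
d = 3.717 / 5.657
d ≈ 0.66

By Cohen's convention (0.2 small / 0.5 medium / 0.8 large): medium effect.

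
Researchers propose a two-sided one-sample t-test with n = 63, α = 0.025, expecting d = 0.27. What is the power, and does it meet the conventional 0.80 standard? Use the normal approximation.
Power ≈ 0.46; the study is underpowered (power < 0.80)

Power calculation (one-sample t-test, normal approximation):
z_β = d · √n - z_{α/2}
z_β = 0.27 · √63 - 2.241
z_β = 0.27 · 7.937 - 2.241
z_β = -0.098

Power = Φ(z_β) = Φ(-0.098) ≈ 0.461

Effect size d = 0.27 is small by Cohen's convention (0.2/0.5/0.8).

Threshold: power ≥ 0.80 is conventionally adequate.
Power ≈ 0.46 → the study is underpowered (power < 0.80).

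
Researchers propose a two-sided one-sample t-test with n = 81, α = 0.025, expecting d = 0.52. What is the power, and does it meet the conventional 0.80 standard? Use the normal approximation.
Power ≈ 0.99; the study is adequately powered (power ≥ 0.80)

Power calculation (one-sample t-test, normal approximation):
z_β = d · √n - z_{α/2}
z_β = 0.52 · √81 - 2.241
z_β = 0.52 · 9.000 - 2.241
z_β = 2.439

Power = Φ(z_β) = Φ(2.439) ≈ 0.993

Effect size d = 0.52 is medium by Cohen's convention (0.2/0.5/0.8).

Threshold: power ≥ 0.80 is conventionally adequate.
Power ≈ 0.99 → the study is adequately powered (power ≥ 0.80).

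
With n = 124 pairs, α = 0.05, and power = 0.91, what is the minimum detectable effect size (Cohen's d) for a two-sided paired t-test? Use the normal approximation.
d ≈ 0.30

Minimum detectable effect (paired t-test, normal approximation):
d = (z_{α/2} + z_β) / √n
d = (1.960 + 1.341) / √124
d = 3.301 / 11.136
d ≈ 0.30

By Cohen's convention (0.2 small / 0.5 medium / 0.8 large): small effect.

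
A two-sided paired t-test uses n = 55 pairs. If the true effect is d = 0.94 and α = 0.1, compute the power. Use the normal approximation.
Power ≈ 1.00

Power calculation (paired t-test, normal approximation):
z_β = d · √n - z_{α/2}
z_β = 0.94 · √55 - 1.645
z_β = 0.94 · 7.416 - 1.645
z_β = 5.326

Power = Φ(z_β) = Φ(5.326) ≈ 1.000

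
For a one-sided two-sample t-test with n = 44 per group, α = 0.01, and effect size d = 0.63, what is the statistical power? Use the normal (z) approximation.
Power ≈ 0.74

Power calculation (two-sample t-test, normal approximation):
z_β = d · √(n/2) - z_α
z_β = 0.63 · √(44/2) - 2.326
z_β = 0.63 · 4.690 - 2.326
z_β = 0.629

Power = Φ(z_β) = Φ(0.629) ≈ 0.735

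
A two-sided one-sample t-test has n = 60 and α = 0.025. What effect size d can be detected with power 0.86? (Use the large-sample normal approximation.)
d ≈ 0.43

Minimum detectable effect (one-sample t-test, normal approximation):
d = (z_{α/2} + z_β) / √n
d = (2.241 + 1.080) / √60
d = 3.322 / 7.746
d ≈ 0.43

By Cohen's convention (0.2 small / 0.5 medium / 0.8 large): small effect.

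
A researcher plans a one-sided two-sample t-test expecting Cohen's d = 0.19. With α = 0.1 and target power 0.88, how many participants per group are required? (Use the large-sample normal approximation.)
n = 335 per group

Sample size formula (two-sample t-test, normal approximation):
n = 2 · ((z_α + z_β) / d)²

z_α = 1.282 (for α = 0.1, one-sided)
z_β = 1.175 (for power = 0.88)
d = 0.19

n = 2 · ((1.282 + 1.175) / 0.19)²
n = 2 · (12.932)²
n ≈ 334.47
Round up to the next whole number: n = 335 per group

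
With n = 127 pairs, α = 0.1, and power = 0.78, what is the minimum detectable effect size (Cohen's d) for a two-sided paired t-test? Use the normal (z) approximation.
d ≈ 0.21

Minimum detectable effect (paired t-test, normal approximation):
d = (z_{α/2} + z_β) / √n
d = (1.645 + 0.772) / √127
d = 2.417 / 11.269
d ≈ 0.21

By Cohen's convention (0.2 small / 0.5 medium / 0.8 large): small effect.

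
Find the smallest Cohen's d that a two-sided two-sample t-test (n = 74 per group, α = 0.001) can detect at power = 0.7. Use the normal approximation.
d ≈ 0.63

Minimum detectable effect (two-sample t-test, normal approximation):
d = (z_{α/2} + z_β) / √(n/2)
d = (3.291 + 0.524) / √(74/2)
d = 3.815 / 6.083
d ≈ 0.63

By Cohen's convention (0.2 small / 0.5 medium / 0.8 large): medium effect.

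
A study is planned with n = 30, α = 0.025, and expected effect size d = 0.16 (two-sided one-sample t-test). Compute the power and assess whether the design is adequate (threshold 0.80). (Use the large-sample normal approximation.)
Power ≈ 0.09; the study is underpowered (power < 0.80)

Power calculation (one-sample t-test, normal approximation):
z_β = d · √n - z_{α/2}
z_β = 0.16 · √30 - 2.241
z_β = 0.16 · 5.477 - 2.241
z_β = -1.365

Power = Φ(z_β) = Φ(-1.365) ≈ 0.086

Effect size d = 0.16 is very small by Cohen's convention (0.2/0.5/0.8).

Threshold: power ≥ 0.80 is conventionally adequate.
Power ≈ 0.09 → the study is underpowered (power < 0.80).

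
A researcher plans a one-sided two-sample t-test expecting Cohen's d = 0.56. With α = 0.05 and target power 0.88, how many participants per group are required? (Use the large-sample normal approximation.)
n = 51 per group

Sample size formula (two-sample t-test, normal approximation):
n = 2 · ((z_α + z_β) / d)²

z_α = 1.645 (for α = 0.05, one-sided)
z_β = 1.175 (for power = 0.88)
d = 0.56

n = 2 · ((1.645 + 1.175) / 0.56)²
n = 2 · (5.036)²
n ≈ 50.72
Round up to the next whole number: n = 51 per group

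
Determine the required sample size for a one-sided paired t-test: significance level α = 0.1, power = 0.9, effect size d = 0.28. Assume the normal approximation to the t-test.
n = 84 pairs

Sample size formula (paired t-test, normal approximation):
n = ((z_α + z_β) / d)²

z_α = 1.282 (for α = 0.1, one-sided)
z_β = 1.282 (for power = 0.9)
d = 0.28

n = ((1.282 + 1.282) / 0.28)²
n = (9.157)²
n ≈ 83.85
Round up to the next whole number: n = 84 pairs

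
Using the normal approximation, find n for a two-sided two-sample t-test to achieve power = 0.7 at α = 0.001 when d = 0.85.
n = 41 per group

Sample size formula (two-sample t-test, normal approximation):
n = 2 · ((z_{α/2} + z_β) / d)²

z_{α/2} = 3.291 (for α = 0.001, two-sided)
z_β = 0.524 (for power = 0.7)
d = 0.85

n = 2 · ((3.291 + 0.524) / 0.85)²
n = 2 · (4.488)²
n ≈ 40.28
Round up to the next whole number: n = 41 per group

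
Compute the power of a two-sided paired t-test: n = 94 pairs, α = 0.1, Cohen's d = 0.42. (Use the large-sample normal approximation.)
Power ≈ 0.99

Power calculation (paired t-test, normal approximation):
z_β = d · √n - z_{α/2}
z_β = 0.42 · √94 - 1.645
z_β = 0.42 · 9.695 - 1.645
z_β = 2.427

Power = Φ(z_β) = Φ(2.427) ≈ 0.992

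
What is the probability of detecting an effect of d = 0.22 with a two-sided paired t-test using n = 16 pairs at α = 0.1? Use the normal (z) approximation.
Power ≈ 0.22

Power calculation (paired t-test, normal approximation):
z_β = d · √n - z_{α/2}
z_β = 0.22 · √16 - 1.645
z_β = 0.22 · 4.000 - 1.645
z_β = -0.765

Power = Φ(z_β) = Φ(-0.765) ≈ 0.222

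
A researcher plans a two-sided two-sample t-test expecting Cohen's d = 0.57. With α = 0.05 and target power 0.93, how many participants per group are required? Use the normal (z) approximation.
n = 73 per group

Sample size formula (two-sample t-test, normal approximation):
n = 2 · ((z_{α/2} + z_β) / d)²

z_{α/2} = 1.960 (for α = 0.05, two-sided)
z_β = 1.476 (for power = 0.93)
d = 0.57

n = 2 · ((1.960 + 1.476) / 0.57)²
n = 2 · (6.028)²
n ≈ 72.67
Round up to the next whole number: n = 73 per group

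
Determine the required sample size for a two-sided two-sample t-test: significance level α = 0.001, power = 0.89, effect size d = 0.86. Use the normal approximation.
n = 56 per group

Sample size formula (two-sample t-test, normal approximation):
n = 2 · ((z_{α/2} + z_β) / d)²

z_{α/2} = 3.291 (for α = 0.001, two-sided)
z_β = 1.227 (for power = 0.89)
d = 0.86

n = 2 · ((3.291 + 1.227) / 0.86)²
n = 2 · (5.253)²
n ≈ 55.19
Round up to the next whole number: n = 56 per group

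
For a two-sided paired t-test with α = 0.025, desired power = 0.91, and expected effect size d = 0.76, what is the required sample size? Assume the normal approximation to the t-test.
n = 23 pairs

Sample size formula (paired t-test, normal approximation):
n = ((z_{α/2} + z_β) / d)²

z_{α/2} = 2.241 (for α = 0.025, two-sided)
z_β = 1.341 (for power = 0.91)
d = 0.76

n = ((2.241 + 1.341) / 0.76)²
n = (4.713)²
n ≈ 22.21
Round up to the next whole number: n = 23 pairs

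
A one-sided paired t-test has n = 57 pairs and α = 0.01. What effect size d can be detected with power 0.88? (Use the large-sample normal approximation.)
d ≈ 0.46

Minimum detectable effect (paired t-test, normal approximation):
d = (z_α + z_β) / √n
d = (2.326 + 1.175) / √57
d = 3.501 / 7.550
d ≈ 0.46

By Cohen's convention (0.2 small / 0.5 medium / 0.8 large): small effect.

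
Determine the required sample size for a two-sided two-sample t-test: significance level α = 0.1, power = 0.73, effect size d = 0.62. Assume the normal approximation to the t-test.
n = 27 per group

Sample size formula (two-sample t-test, normal approximation):
n = 2 · ((z_{α/2} + z_β) / d)²

z_{α/2} = 1.645 (for α = 0.1, two-sided)
z_β = 0.613 (for power = 0.73)
d = 0.62

n = 2 · ((1.645 + 0.613) / 0.62)²
n = 2 · (3.642)²
n ≈ 26.53
Round up to the next whole number: n = 27 per group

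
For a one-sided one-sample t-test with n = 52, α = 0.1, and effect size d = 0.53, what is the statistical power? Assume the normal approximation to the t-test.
Power ≈ 0.99

Power calculation (one-sample t-test, normal approximation):
z_β = d · √n - z_α
z_β = 0.53 · √52 - 1.282
z_β = 0.53 · 7.211 - 1.282
z_β = 2.540

Power = Φ(z_β) = Φ(2.540) ≈ 0.994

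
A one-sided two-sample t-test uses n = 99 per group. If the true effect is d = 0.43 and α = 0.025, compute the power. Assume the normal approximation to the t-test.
Power ≈ 0.86

Power calculation (two-sample t-test, normal approximation):
z_β = d · √(n/2) - z_α
z_β = 0.43 · √(99/2) - 1.960
z_β = 0.43 · 7.036 - 1.960
z_β = 1.065

Power = Φ(z_β) = Φ(1.065) ≈ 0.857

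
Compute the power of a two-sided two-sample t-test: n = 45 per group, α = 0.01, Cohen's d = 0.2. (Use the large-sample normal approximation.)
Power ≈ 0.05

Power calculation (two-sample t-test, normal approximation):
z_β = d · √(n/2) - z_{α/2}
z_β = 0.2 · √(45/2) - 2.576
z_β = 0.2 · 4.743 - 2.576
z_β = -1.627

Power = Φ(z_β) = Φ(-1.627) ≈ 0.052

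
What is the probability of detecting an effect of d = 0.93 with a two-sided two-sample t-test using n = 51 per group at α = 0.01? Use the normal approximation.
Power ≈ 0.98

Power calculation (two-sample t-test, normal approximation):
z_β = d · √(n/2) - z_{α/2}
z_β = 0.93 · √(51/2) - 2.576
z_β = 0.93 · 5.050 - 2.576
z_β = 2.120

Power = Φ(z_β) = Φ(2.120) ≈ 0.983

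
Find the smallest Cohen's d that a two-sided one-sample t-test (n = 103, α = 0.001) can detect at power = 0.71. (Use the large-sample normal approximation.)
d ≈ 0.38

Minimum detectable effect (one-sample t-test, normal approximation):
d = (z_{α/2} + z_β) / √n
d = (3.291 + 0.553) / √103
d = 3.844 / 10.149
d ≈ 0.38

By Cohen's convention (0.2 small / 0.5 medium / 0.8 large): small effect.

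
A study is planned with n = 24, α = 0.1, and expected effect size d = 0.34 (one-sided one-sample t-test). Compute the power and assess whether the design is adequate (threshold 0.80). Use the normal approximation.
Power ≈ 0.65; the study is underpowered (power < 0.80)

Power calculation (one-sample t-test, normal approximation):
z_β = d · √n - z_α
z_β = 0.34 · √24 - 1.282
z_β = 0.34 · 4.899 - 1.282
z_β = 0.384

Power = Φ(z_β) = Φ(0.384) ≈ 0.650

Effect size d = 0.34 is small by Cohen's convention (0.2/0.5/0.8).

Threshold: power ≥ 0.80 is conventionally adequate.
Power ≈ 0.65 → the study is underpowered (power < 0.80).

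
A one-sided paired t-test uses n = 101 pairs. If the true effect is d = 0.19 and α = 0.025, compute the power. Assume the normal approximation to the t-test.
Power ≈ 0.48

Power calculation (paired t-test, normal approximation):
z_β = d · √n - z_α
z_β = 0.19 · √101 - 1.960
z_β = 0.19 · 10.050 - 1.960
z_β = -0.050

Power = Φ(z_β) = Φ(-0.050) ≈ 0.480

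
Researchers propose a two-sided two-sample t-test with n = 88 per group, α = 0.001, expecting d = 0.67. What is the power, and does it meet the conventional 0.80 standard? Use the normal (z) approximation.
Power ≈ 0.88; the study is adequately powered (power ≥ 0.80)

Power calculation (two-sample t-test, normal approximation):
z_β = d · √(n/2) - z_{α/2}
z_β = 0.67 · √(88/2) - 3.291
z_β = 0.67 · 6.633 - 3.291
z_β = 1.154

Power = Φ(z_β) = Φ(1.154) ≈ 0.876

Effect size d = 0.67 is medium by Cohen's convention (0.2/0.5/0.8).

Threshold: power ≥ 0.80 is conventionally adequate.
Power ≈ 0.88 → the study is adequately powered (power ≥ 0.80).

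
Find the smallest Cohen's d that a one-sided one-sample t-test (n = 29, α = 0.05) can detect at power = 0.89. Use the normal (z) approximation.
d ≈ 0.53

Minimum detectable effect (one-sample t-test, normal approximation):
d = (z_α + z_β) / √n
d = (1.645 + 1.227) / √29
d = 2.871 / 5.385
d ≈ 0.53

By Cohen's convention (0.2 small / 0.5 medium / 0.8 large): medium effect.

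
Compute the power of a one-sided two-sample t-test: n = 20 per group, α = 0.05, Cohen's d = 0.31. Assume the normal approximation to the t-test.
Power ≈ 0.25

Power calculation (two-sample t-test, normal approximation):
z_β = d · √(n/2) - z_α
z_β = 0.31 · √(20/2) - 1.645
z_β = 0.31 · 3.162 - 1.645
z_β = -0.665

Power = Φ(z_β) = Φ(-0.665) ≈ 0.253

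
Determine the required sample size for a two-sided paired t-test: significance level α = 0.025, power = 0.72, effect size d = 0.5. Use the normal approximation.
n = 32 pairs

Sample size formula (paired t-test, normal approximation):
n = ((z_{α/2} + z_β) / d)²

z_{α/2} = 2.241 (for α = 0.025, two-sided)
z_β = 0.583 (for power = 0.72)
d = 0.5

n = ((2.241 + 0.583) / 0.5)²
n = (5.648)²
n ≈ 31.90
Round up to the next whole number: n = 32 pairs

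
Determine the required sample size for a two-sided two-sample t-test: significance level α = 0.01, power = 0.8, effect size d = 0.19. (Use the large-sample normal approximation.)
n = 648 per group

Sample size formula (two-sample t-test, normal approximation):
n = 2 · ((z_{α/2} + z_β) / d)²

z_{α/2} = 2.576 (for α = 0.01, two-sided)
z_β = 0.842 (for power = 0.8)
d = 0.19

n = 2 · ((2.576 + 0.842) / 0.19)²
n = 2 · (17.989)²
n ≈ 647.21
Round up to the next whole number: n = 648 per group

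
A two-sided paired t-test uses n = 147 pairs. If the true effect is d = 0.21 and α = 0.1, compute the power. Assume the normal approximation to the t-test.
Power ≈ 0.82

Power calculation (paired t-test, normal approximation):
z_β = d · √n - z_{α/2}
z_β = 0.21 · √147 - 1.645
z_β = 0.21 · 12.124 - 1.645
z_β = 0.901

Power = Φ(z_β) = Φ(0.901) ≈ 0.816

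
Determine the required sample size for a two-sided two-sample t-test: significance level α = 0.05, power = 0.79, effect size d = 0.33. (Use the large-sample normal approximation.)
n = 141 per group

Sample size formula (two-sample t-test, normal approximation):
n = 2 · ((z_{α/2} + z_β) / d)²

z_{α/2} = 1.960 (for α = 0.05, two-sided)
z_β = 0.806 (for power = 0.79)
d = 0.33

n = 2 · ((1.960 + 0.806) / 0.33)²
n = 2 · (8.382)²
n ≈ 140.52
Round up to the next whole number: n = 141 per group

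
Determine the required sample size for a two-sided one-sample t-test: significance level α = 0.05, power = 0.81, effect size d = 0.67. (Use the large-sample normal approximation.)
n = 18

Sample size formula (one-sample t-test, normal approximation):
n = ((z_{α/2} + z_β) / d)²

z_{α/2} = 1.960 (for α = 0.05, two-sided)
z_β = 0.878 (for power = 0.81)
d = 0.67

n = ((1.960 + 0.878) / 0.67)²
n = (4.236)²
n ≈ 17.94
Round up to the next whole number: n = 18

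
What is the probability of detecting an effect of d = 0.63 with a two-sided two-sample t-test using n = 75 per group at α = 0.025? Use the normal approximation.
Power ≈ 0.95

Power calculation (two-sample t-test, normal approximation):
z_β = d · √(n/2) - z_{α/2}
z_β = 0.63 · √(75/2) - 2.241
z_β = 0.63 · 6.124 - 2.241
z_β = 1.617

Power = Φ(z_β) = Φ(1.617) ≈ 0.947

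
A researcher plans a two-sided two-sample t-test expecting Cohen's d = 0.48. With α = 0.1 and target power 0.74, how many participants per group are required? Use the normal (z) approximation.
n = 46 per group

Sample size formula (two-sample t-test, normal approximation):
n = 2 · ((z_{α/2} + z_β) / d)²

z_{α/2} = 1.645 (for α = 0.1, two-sided)
z_β = 0.643 (for power = 0.74)
d = 0.48

n = 2 · ((1.645 + 0.643) / 0.48)²
n = 2 · (4.767)²
n ≈ 45.45
Round up to the next whole number: n = 46 per group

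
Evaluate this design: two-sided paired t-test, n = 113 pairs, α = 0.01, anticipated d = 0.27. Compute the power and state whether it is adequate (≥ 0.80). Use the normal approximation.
Power ≈ 0.62; the study is underpowered (power < 0.80)

Power calculation (paired t-test, normal approximation):
z_β = d · √n - z_{α/2}
z_β = 0.27 · √113 - 2.576
z_β = 0.27 · 10.630 - 2.576
z_β = 0.294

Power = Φ(z_β) = Φ(0.294) ≈ 0.616

Effect size d = 0.27 is small by Cohen's convention (0.2/0.5/0.8).

Threshold: power ≥ 0.80 is conventionally adequate.
Power ≈ 0.62 → the study is underpowered (power < 0.80).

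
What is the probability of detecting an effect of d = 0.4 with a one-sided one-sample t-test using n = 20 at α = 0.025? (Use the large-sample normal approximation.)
Power ≈ 0.43

Power calculation (one-sample t-test, normal approximation):
z_β = d · √n - z_α
z_β = 0.4 · √20 - 1.960
z_β = 0.4 · 4.472 - 1.960
z_β = -0.171

Power = Φ(z_β) = Φ(-0.171) ≈ 0.432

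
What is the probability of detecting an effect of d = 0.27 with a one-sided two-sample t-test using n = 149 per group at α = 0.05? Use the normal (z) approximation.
Power ≈ 0.75

Power calculation (two-sample t-test, normal approximation):
z_β = d · √(n/2) - z_α
z_β = 0.27 · √(149/2) - 1.645
z_β = 0.27 · 8.631 - 1.645
z_β = 0.686

Power = Φ(z_β) = Φ(0.686) ≈ 0.754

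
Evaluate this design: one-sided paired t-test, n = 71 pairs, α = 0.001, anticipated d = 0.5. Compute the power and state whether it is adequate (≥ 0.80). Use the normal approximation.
Power ≈ 0.87; the study is adequately powered (power ≥ 0.80)

Power calculation (paired t-test, normal approximation):
z_β = d · √n - z_α
z_β = 0.5 · √71 - 3.090
z_β = 0.5 · 8.426 - 3.090
z_β = 1.123

Power = Φ(z_β) = Φ(1.123) ≈ 0.869

Effect size d = 0.5 is medium by Cohen's convention (0.2/0.5/0.8).

Threshold: power ≥ 0.80 is conventionally adequate.
Power ≈ 0.87 → the study is adequately powered (power ≥ 0.80).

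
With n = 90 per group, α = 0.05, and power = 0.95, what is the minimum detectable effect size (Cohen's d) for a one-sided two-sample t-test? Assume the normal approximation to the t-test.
d ≈ 0.49

Minimum detectable effect (two-sample t-test, normal approximation):
d = (z_α + z_β) / √(n/2)
d = (1.645 + 1.645) / √(90/2)
d = 3.290 / 6.708
d ≈ 0.49

By Cohen's convention (0.2 small / 0.5 medium / 0.8 large): small effect.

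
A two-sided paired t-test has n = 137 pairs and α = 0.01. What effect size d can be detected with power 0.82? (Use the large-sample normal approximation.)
d ≈ 0.30

Minimum detectable effect (paired t-test, normal approximation):
d = (z_{α/2} + z_β) / √n
d = (2.576 + 0.915) / √137
d = 3.491 / 11.705
d ≈ 0.30

By Cohen's convention (0.2 small / 0.5 medium / 0.8 large): small effect.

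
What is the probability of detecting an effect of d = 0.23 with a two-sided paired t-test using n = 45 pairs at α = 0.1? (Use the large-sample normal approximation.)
Power ≈ 0.46

Power calculation (paired t-test, normal approximation):
z_β = d · √n - z_{α/2}
z_β = 0.23 · √45 - 1.645
z_β = 0.23 · 6.708 - 1.645
z_β = -0.102

Power = Φ(z_β) = Φ(-0.102) ≈ 0.459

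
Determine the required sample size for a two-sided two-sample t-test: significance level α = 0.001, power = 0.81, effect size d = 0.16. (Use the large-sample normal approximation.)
n = 1358 per group

Sample size formula (two-sample t-test, normal approximation):
n = 2 · ((z_{α/2} + z_β) / d)²

z_{α/2} = 3.291 (for α = 0.001, two-sided)
z_β = 0.878 (for power = 0.81)
d = 0.16

n = 2 · ((3.291 + 0.878) / 0.16)²
n = 2 · (26.056)²
n ≈ 1357.83
Round up to the next whole number: n = 1358 per group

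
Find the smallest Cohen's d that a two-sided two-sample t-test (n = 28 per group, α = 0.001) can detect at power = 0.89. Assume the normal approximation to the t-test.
d ≈ 1.21

Minimum detectable effect (two-sample t-test, normal approximation):
d = (z_{α/2} + z_β) / √(n/2)
d = (3.291 + 1.227) / √(28/2)
d = 4.517 / 3.742
d ≈ 1.21

By Cohen's convention (0.2 small / 0.5 medium / 0.8 large): large effect.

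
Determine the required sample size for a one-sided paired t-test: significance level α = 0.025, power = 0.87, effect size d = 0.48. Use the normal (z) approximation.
n = 42 pairs

Sample size formula (paired t-test, normal approximation):
n = ((z_α + z_β) / d)²

z_α = 1.960 (for α = 0.025, one-sided)
z_β = 1.126 (for power = 0.87)
d = 0.48

n = ((1.960 + 1.126) / 0.48)²
n = (6.429)²
n ≈ 41.33
Round up to the next whole number: n = 42 pairs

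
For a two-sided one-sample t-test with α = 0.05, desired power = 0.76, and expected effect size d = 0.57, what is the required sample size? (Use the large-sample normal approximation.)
n = 22

Sample size formula (one-sample t-test, normal approximation):
n = ((z_{α/2} + z_β) / d)²

z_{α/2} = 1.960 (for α = 0.05, two-sided)
z_β = 0.706 (for power = 0.76)
d = 0.57

n = ((1.960 + 0.706) / 0.57)²
n = (4.677)²
n ≈ 21.87
Round up to the next whole number: n = 22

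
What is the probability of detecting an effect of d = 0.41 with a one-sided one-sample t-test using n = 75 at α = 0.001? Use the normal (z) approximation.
Power ≈ 0.68

Power calculation (one-sample t-test, normal approximation):
z_β = d · √n - z_α
z_β = 0.41 · √75 - 3.090
z_β = 0.41 · 8.660 - 3.090
z_β = 0.460

Power = Φ(z_β) = Φ(0.460) ≈ 0.677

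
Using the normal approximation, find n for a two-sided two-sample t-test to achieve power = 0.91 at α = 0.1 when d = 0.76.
n = 31 per group

Sample size formula (two-sample t-test, normal approximation):
n = 2 · ((z_{α/2} + z_β) / d)²

z_{α/2} = 1.645 (for α = 0.1, two-sided)
z_β = 1.341 (for power = 0.91)
d = 0.76

n = 2 · ((1.645 + 1.341) / 0.76)²
n = 2 · (3.929)²
n ≈ 30.87
Round up to the next whole number: n = 31 per group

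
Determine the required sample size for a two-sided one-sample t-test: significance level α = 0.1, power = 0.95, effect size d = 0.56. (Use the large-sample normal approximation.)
n = 35

Sample size formula (one-sample t-test, normal approximation):
n = ((z_{α/2} + z_β) / d)²

z_{α/2} = 1.645 (for α = 0.1, two-sided)
z_β = 1.645 (for power = 0.95)
d = 0.56

n = ((1.645 + 1.645) / 0.56)²
n = (5.875)²
n ≈ 34.52
Round up to the next whole number: n = 35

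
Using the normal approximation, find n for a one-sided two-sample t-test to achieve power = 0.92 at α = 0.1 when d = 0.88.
n = 19 per group

Sample size formula (two-sample t-test, normal approximation):
n = 2 · ((z_α + z_β) / d)²

z_α = 1.282 (for α = 0.1, one-sided)
z_β = 1.405 (for power = 0.92)
d = 0.88

n = 2 · ((1.282 + 1.405) / 0.88)²
n = 2 · (3.053)²
n ≈ 18.64
Round up to the next whole number: n = 19 per group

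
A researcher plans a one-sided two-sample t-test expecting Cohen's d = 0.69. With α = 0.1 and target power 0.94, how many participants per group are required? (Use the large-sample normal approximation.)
n = 34 per group

Sample size formula (two-sample t-test, normal approximation):
n = 2 · ((z_α + z_β) / d)²

z_α = 1.282 (for α = 0.1, one-sided)
z_β = 1.555 (for power = 0.94)
d = 0.69

n = 2 · ((1.282 + 1.555) / 0.69)²
n = 2 · (4.112)²
n ≈ 33.82
Round up to the next whole number: n = 34 per group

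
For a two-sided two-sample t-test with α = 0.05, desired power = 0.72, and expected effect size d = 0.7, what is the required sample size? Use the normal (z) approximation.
n = 27 per group

Sample size formula (two-sample t-test, normal approximation):
n = 2 · ((z_{α/2} + z_β) / d)²

z_{α/2} = 1.960 (for α = 0.05, two-sided)
z_β = 0.583 (for power = 0.72)
d = 0.7

n = 2 · ((1.960 + 0.583) / 0.7)²
n = 2 · (3.633)²
n ≈ 26.40
Round up to the next whole number: n = 27 per group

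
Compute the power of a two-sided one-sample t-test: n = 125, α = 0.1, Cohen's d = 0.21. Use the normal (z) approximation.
Power ≈ 0.76

Power calculation (one-sample t-test, normal approximation):
z_β = d · √n - z_{α/2}
z_β = 0.21 · √125 - 1.645
z_β = 0.21 · 11.180 - 1.645
z_β = 0.703

Power = Φ(z_β) = Φ(0.703) ≈ 0.759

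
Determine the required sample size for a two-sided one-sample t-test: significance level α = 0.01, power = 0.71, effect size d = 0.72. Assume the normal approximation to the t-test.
n = 19

Sample size formula (one-sample t-test, normal approximation):
n = ((z_{α/2} + z_β) / d)²

z_{α/2} = 2.576 (for α = 0.01, two-sided)
z_β = 0.553 (for power = 0.71)
d = 0.72

n = ((2.576 + 0.553) / 0.72)²
n = (4.346)²
n ≈ 18.89
Round up to the next whole number: n = 19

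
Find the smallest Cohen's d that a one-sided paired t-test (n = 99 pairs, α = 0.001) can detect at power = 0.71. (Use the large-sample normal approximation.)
d ≈ 0.37

Minimum detectable effect (paired t-test, normal approximation):
d = (z_α + z_β) / √n
d = (3.090 + 0.553) / √99
d = 3.644 / 9.950
d ≈ 0.37

By Cohen's convention (0.2 small / 0.5 medium / 0.8 large): small effect.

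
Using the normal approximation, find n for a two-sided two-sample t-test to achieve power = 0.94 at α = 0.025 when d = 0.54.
n = 99 per group

Sample size formula (two-sample t-test, normal approximation):
n = 2 · ((z_{α/2} + z_β) / d)²

z_{α/2} = 2.241 (for α = 0.025, two-sided)
z_β = 1.555 (for power = 0.94)
d = 0.54

n = 2 · ((2.241 + 1.555) / 0.54)²
n = 2 · (7.030)²
n ≈ 98.84
Round up to the next whole number: n = 99 per group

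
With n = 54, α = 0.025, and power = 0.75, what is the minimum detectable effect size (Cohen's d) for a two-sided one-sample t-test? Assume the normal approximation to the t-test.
d ≈ 0.40

Minimum detectable effect (one-sample t-test, normal approximation):
d = (z_{α/2} + z_β) / √n
d = (2.241 + 0.674) / √54
d = 2.916 / 7.348
d ≈ 0.40

By Cohen's convention (0.2 small / 0.5 medium / 0.8 large): small effect.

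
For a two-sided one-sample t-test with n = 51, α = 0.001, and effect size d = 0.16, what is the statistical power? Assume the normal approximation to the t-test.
Power ≈ 0.02

Power calculation (one-sample t-test, normal approximation):
z_β = d · √n - z_{α/2}
z_β = 0.16 · √51 - 3.291
z_β = 0.16 · 7.141 - 3.291
z_β = -2.148

Power = Φ(z_β) = Φ(-2.148) ≈ 0.016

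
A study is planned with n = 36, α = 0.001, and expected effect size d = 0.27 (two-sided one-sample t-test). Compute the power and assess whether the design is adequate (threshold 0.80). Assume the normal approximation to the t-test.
Power ≈ 0.05; the study is underpowered (power < 0.80)

Power calculation (one-sample t-test, normal approximation):
z_β = d · √n - z_{α/2}
z_β = 0.27 · √36 - 3.291
z_β = 0.27 · 6.000 - 3.291
z_β = -1.671

Power = Φ(z_β) = Φ(-1.671) ≈ 0.047

Effect size d = 0.27 is small by Cohen's convention (0.2/0.5/0.8).

Threshold: power ≥ 0.80 is conventionally adequate.
Power ≈ 0.05 → the study is underpowered (power < 0.80).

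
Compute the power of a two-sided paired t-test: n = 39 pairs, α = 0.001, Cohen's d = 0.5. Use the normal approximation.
Power ≈ 0.43

Power calculation (paired t-test, normal approximation):
z_β = d · √n - z_{α/2}
z_β = 0.5 · √39 - 3.291
z_β = 0.5 · 6.245 - 3.291
z_β = -0.168

Power = Φ(z_β) = Φ(-0.168) ≈ 0.433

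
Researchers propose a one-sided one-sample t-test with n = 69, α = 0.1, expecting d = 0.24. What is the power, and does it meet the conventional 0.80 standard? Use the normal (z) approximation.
Power ≈ 0.76; the study is underpowered (power < 0.80)

Power calculation (one-sample t-test, normal approximation):
z_β = d · √n - z_α
z_β = 0.24 · √69 - 1.282
z_β = 0.24 · 8.307 - 1.282
z_β = 0.712

Power = Φ(z_β) = Φ(0.712) ≈ 0.762

Effect size d = 0.24 is small by Cohen's convention (0.2/0.5/0.8).

Threshold: power ≥ 0.80 is conventionally adequate.
Power ≈ 0.76 → the study is underpowered (power < 0.80).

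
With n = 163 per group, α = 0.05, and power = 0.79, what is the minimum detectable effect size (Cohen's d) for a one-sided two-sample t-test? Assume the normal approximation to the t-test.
d ≈ 0.27

Minimum detectable effect (two-sample t-test, normal approximation):
d = (z_α + z_β) / √(n/2)
d = (1.645 + 0.806) / √(163/2)
d = 2.451 / 9.028
d ≈ 0.27

By Cohen's convention (0.2 small / 0.5 medium / 0.8 large): small effect.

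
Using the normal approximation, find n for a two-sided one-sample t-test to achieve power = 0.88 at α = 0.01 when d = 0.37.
n = 103

Sample size formula (one-sample t-test, normal approximation):
n = ((z_{α/2} + z_β) / d)²

z_{α/2} = 2.576 (for α = 0.01, two-sided)
z_β = 1.175 (for power = 0.88)
d = 0.37

n = ((2.576 + 1.175) / 0.37)²
n = (10.138)²
n ≈ 102.78
Round up to the next whole number: n = 103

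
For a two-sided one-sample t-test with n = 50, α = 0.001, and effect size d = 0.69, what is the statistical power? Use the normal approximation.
Power ≈ 0.94

Power calculation (one-sample t-test, normal approximation):
z_β = d · √n - z_{α/2}
z_β = 0.69 · √50 - 3.291
z_β = 0.69 · 7.071 - 3.291
z_β = 1.589

Power = Φ(z_β) = Φ(1.589) ≈ 0.944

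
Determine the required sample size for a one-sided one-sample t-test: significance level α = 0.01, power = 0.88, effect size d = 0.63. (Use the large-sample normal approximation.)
n = 31

Sample size formula (one-sample t-test, normal approximation):
n = ((z_α + z_β) / d)²

z_α = 2.326 (for α = 0.01, one-sided)
z_β = 1.175 (for power = 0.88)
d = 0.63

n = ((2.326 + 1.175) / 0.63)²
n = (5.557)²
n ≈ 30.88
Round up to the next whole number: n = 31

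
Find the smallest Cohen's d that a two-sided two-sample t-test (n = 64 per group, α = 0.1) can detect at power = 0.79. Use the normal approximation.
d ≈ 0.43

Minimum detectable effect (two-sample t-test, normal approximation):
d = (z_{α/2} + z_β) / √(n/2)
d = (1.645 + 0.806) / √(64/2)
d = 2.451 / 5.657
d ≈ 0.43

By Cohen's convention (0.2 small / 0.5 medium / 0.8 large): small effect.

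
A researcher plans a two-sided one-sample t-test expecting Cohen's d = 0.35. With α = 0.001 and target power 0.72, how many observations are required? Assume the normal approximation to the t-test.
n = 123

Sample size formula (one-sample t-test, normal approximation):
n = ((z_{α/2} + z_β) / d)²

z_{α/2} = 3.291 (for α = 0.001, two-sided)
z_β = 0.583 (for power = 0.72)
d = 0.35

n = ((3.291 + 0.583) / 0.35)²
n = (11.069)²
n ≈ 122.52
Round up to the next whole number: n = 123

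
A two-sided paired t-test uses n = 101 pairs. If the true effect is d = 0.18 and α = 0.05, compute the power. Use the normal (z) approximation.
Power ≈ 0.44

Power calculation (paired t-test, normal approximation):
z_β = d · √n - z_{α/2}
z_β = 0.18 · √101 - 1.960
z_β = 0.18 · 10.050 - 1.960
z_β = -0.151

Power = Φ(z_β) = Φ(-0.151) ≈ 0.440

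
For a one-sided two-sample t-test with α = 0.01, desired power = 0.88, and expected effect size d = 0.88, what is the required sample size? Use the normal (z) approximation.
n = 32 per group

Sample size formula (two-sample t-test, normal approximation):
n = 2 · ((z_α + z_β) / d)²

z_α = 2.326 (for α = 0.01, one-sided)
z_β = 1.175 (for power = 0.88)
d = 0.88

n = 2 · ((2.326 + 1.175) / 0.88)²
n = 2 · (3.978)²
n ≈ 31.65
Round up to the next whole number: n = 32 per group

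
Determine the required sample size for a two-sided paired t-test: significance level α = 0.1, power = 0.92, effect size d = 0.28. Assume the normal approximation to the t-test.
n = 119 pairs

Sample size formula (paired t-test, normal approximation):
n = ((z_{α/2} + z_β) / d)²

z_{α/2} = 1.645 (for α = 0.1, two-sided)
z_β = 1.405 (for power = 0.92)
d = 0.28

n = ((1.645 + 1.405) / 0.28)²
n = (10.893)²
n ≈ 118.66
Round up to the next whole number: n = 119 pairs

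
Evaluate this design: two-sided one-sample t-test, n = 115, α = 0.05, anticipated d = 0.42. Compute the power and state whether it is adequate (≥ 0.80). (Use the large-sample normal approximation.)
Power ≈ 0.99; the study is adequately powered (power ≥ 0.80)

Power calculation (one-sample t-test, normal approximation):
z_β = d · √n - z_{α/2}
z_β = 0.42 · √115 - 1.960
z_β = 0.42 · 10.724 - 1.960
z_β = 2.544

Power = Φ(z_β) = Φ(2.544) ≈ 0.995

Effect size d = 0.42 is small by Cohen's convention (0.2/0.5/0.8).

Threshold: power ≥ 0.80 is conventionally adequate.
Power ≈ 0.99 → the study is adequately powered (power ≥ 0.80).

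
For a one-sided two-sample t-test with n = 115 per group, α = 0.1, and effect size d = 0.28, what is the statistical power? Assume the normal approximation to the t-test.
Power ≈ 0.80

Power calculation (two-sample t-test, normal approximation):
z_β = d · √(n/2) - z_α
z_β = 0.28 · √(115/2) - 1.282
z_β = 0.28 · 7.583 - 1.282
z_β = 0.842

Power = Φ(z_β) = Φ(0.842) ≈ 0.800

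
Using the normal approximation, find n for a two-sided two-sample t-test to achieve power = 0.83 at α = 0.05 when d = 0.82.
n = 26 per group

Sample size formula (two-sample t-test, normal approximation):
n = 2 · ((z_{α/2} + z_β) / d)²

z_{α/2} = 1.960 (for α = 0.05, two-sided)
z_β = 0.954 (for power = 0.83)
d = 0.82

n = 2 · ((1.960 + 0.954) / 0.82)²
n = 2 · (3.554)²
n ≈ 25.26
Round up to the next whole number: n = 26 per group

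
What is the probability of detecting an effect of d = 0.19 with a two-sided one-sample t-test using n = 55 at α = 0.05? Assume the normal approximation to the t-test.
Power ≈ 0.29

Power calculation (one-sample t-test, normal approximation):
z_β = d · √n - z_{α/2}
z_β = 0.19 · √55 - 1.960
z_β = 0.19 · 7.416 - 1.960
z_β = -0.551

Power = Φ(z_β) = Φ(-0.551) ≈ 0.291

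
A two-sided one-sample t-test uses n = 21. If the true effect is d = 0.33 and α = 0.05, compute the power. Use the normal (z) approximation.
Power ≈ 0.33

Power calculation (one-sample t-test, normal approximation):
z_β = d · √n - z_{α/2}
z_β = 0.33 · √21 - 1.960
z_β = 0.33 · 4.583 - 1.960
z_β = -0.448

Power = Φ(z_β) = Φ(-0.448) ≈ 0.327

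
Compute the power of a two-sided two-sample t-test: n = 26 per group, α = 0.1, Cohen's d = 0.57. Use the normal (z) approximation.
Power ≈ 0.66

Power calculation (two-sample t-test, normal approximation):
z_β = d · √(n/2) - z_{α/2}
z_β = 0.57 · √(26/2) - 1.645
z_β = 0.57 · 3.606 - 1.645
z_β = 0.410

Power = Φ(z_β) = Φ(0.410) ≈ 0.659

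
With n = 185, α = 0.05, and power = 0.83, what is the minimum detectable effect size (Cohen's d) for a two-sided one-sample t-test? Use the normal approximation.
d ≈ 0.21

Minimum detectable effect (one-sample t-test, normal approximation):
d = (z_{α/2} + z_β) / √n
d = (1.960 + 0.954) / √185
d = 2.914 / 13.601
d ≈ 0.21

By Cohen's convention (0.2 small / 0.5 medium / 0.8 large): small effect.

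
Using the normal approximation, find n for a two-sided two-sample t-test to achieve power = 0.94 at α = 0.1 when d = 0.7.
n = 42 per group

Sample size formula (two-sample t-test, normal approximation):
n = 2 · ((z_{α/2} + z_β) / d)²

z_{α/2} = 1.645 (for α = 0.1, two-sided)
z_β = 1.555 (for power = 0.94)
d = 0.7

n = 2 · ((1.645 + 1.555) / 0.7)²
n = 2 · (4.571)²
n ≈ 41.79
Round up to the next whole number: n = 42 per group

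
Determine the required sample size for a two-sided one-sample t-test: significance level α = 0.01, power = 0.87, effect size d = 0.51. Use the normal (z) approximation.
n = 53

Sample size formula (one-sample t-test, normal approximation):
n = ((z_{α/2} + z_β) / d)²

z_{α/2} = 2.576 (for α = 0.01, two-sided)
z_β = 1.126 (for power = 0.87)
d = 0.51

n = ((2.576 + 1.126) / 0.51)²
n = (7.259)²
n ≈ 52.69
Round up to the next whole number: n = 53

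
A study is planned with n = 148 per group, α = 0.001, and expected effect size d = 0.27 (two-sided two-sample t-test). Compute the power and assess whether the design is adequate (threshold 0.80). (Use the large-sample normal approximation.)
Power ≈ 0.17; the study is underpowered (power < 0.80)

Power calculation (two-sample t-test, normal approximation):
z_β = d · √(n/2) - z_{α/2}
z_β = 0.27 · √(148/2) - 3.291
z_β = 0.27 · 8.602 - 3.291
z_β = -0.968

Power = Φ(z_β) = Φ(-0.968) ≈ 0.167

Effect size d = 0.27 is small by Cohen's convention (0.2/0.5/0.8).

Threshold: power ≥ 0.80 is conventionally adequate.
Power ≈ 0.17 → the study is underpowered (power < 0.80).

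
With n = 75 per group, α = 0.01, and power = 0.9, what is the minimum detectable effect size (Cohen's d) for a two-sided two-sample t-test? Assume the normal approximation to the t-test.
d ≈ 0.63

Minimum detectable effect (two-sample t-test, normal approximation):
d = (z_{α/2} + z_β) / √(n/2)
d = (2.576 + 1.282) / √(75/2)
d = 3.857 / 6.124
d ≈ 0.63

By Cohen's convention (0.2 small / 0.5 medium / 0.8 large): medium effect.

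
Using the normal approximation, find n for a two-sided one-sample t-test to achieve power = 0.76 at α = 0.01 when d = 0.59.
n = 31

Sample size formula (one-sample t-test, normal approximation):
n = ((z_{α/2} + z_β) / d)²

z_{α/2} = 2.576 (for α = 0.01, two-sided)
z_β = 0.706 (for power = 0.76)
d = 0.59

n = ((2.576 + 0.706) / 0.59)²
n = (5.563)²
n ≈ 30.95
Round up to the next whole number: n = 31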